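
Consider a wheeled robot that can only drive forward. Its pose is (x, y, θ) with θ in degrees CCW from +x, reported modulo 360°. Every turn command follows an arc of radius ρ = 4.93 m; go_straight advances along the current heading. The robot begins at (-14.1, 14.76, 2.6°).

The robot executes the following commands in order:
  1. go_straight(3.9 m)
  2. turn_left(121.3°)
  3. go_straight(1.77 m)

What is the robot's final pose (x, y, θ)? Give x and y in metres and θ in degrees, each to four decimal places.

set_pose: (x, y, θ) = (-14.1000, 14.7600, 2.6000°), ρ = 4.93
go_straight(3.9): x += 3.9·cos θ, y += 3.9·sin θ → (-10.2040, 14.9369, 2.6000°)
turn_left(121.3°): centre at ρ to the left, rotate +121.3° → (-6.3357, 22.6115, 123.9000°)
go_straight(1.77): x += 1.77·cos θ, y += 1.77·sin θ → (-7.3229, 24.0806, 123.9000°)

(-7.3229, 24.0806, 123.9000°)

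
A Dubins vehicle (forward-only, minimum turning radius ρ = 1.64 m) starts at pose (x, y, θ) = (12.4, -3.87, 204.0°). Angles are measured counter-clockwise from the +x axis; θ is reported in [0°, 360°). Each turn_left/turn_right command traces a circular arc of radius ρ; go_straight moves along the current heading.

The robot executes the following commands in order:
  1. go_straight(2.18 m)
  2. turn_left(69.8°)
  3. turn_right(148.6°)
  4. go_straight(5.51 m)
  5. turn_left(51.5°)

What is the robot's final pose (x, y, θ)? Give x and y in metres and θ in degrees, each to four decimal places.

(2.0408, -2.2232, 176.7000°)

set_pose: (x, y, θ) = (12.4000, -3.8700, 204.0000°), ρ = 1.64
go_straight(2.18): x += 2.18·cos θ, y += 2.18·sin θ → (10.4085, -4.7567, 204.0000°)
turn_left(69.8°): centre at ρ to the left, rotate +69.8° → (9.4391, -6.3636, 273.8000°)
turn_right(148.6°): centre at ρ to the right, rotate −148.6° → (6.4626, -7.4176, 125.2000°)
go_straight(5.51): x += 5.51·cos θ, y += 5.51·sin θ → (3.2865, -2.9152, 125.2000°)
turn_left(51.5°): centre at ρ to the left, rotate +51.5° → (2.0408, -2.2232, 176.7000°)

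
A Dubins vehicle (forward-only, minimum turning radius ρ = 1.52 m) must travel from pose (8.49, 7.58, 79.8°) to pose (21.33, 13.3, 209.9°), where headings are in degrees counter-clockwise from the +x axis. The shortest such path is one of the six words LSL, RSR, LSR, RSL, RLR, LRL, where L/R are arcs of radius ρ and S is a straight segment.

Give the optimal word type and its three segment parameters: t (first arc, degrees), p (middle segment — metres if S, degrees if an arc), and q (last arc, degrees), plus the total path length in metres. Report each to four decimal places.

Let ψ = atan2(Δy, Δx) = atan2(5.72, 12.84) = 24.0122° be the start→goal bearing.
Normalize: d = |goal − start| / ρ = 14.056458/1.52 = 9.247669, α = (θ_start − ψ) mod 360° = 55.7878° = 0.973682 rad, β = (θ_goal − ψ) mod 360° = 185.8878° = 3.244355 rad.
Common terms: sin α = 0.826961, cos α = 0.562259, sin β = -0.102582, cos β = -0.994725, cos(α−β) = -0.644124, d² = 85.519391. Work in radians in the unit-radius frame; every candidate has L = ρ·(t + p + q).
LSL: p² = 2 + d² − 2cos(α−β) + 2d(sin α − sin β) = 105.999848; p = √p² = 10.295623; φ = atan2(cos β − cos α, d + sin α − sin β) = -0.151810 rad; t = (φ − α) mod 2π = 5.157694 rad, q = (β − φ) mod 2π = 3.396165 rad → L = 1.52·(5.157694 + 10.295623 + 3.396165) = 1.52·18.849481 = 28.651212 m
RSR: p² = 2 + d² − 2cos(α−β) + 2d(sin β − sin α) = 71.615427; p = √p² = 8.462590; φ = atan2(cos α − cos β, d − sin α + sin β) = 0.185038 rad; t = (α − φ) mod 2π = 0.788643 rad, q = (φ − β) mod 2π = 3.223869 rad → L = 1.52·(0.788643 + 8.462590 + 3.223869) = 1.52·12.475102 = 18.962155 m
LSR: p² = d² − 2 + 2cos(α−β) + 2d(sin α + sin β) = 95.628793; p = √p² = 9.778998; φ = atan2(−cos α − cos β, d + sin α + sin β) − atan2(−2, p) = 0.245078 rad; t = (φ − α) mod 2π = 5.554582 rad, q = (φ − β) mod 2π = 3.283909 rad → L = 1.52·(5.554582 + 9.778998 + 3.283909) = 1.52·18.617489 = 28.298583 m
RSL: p² = d² − 2 + 2cos(α−β) − 2d(sin α + sin β) = 68.833494; p = √p² = 8.296595; φ = atan2(cos α + cos β, d − sin α − sin β) − atan2(2, p) = -0.287245 rad; t = (α − φ) mod 2π = 1.260927 rad, q = (β − φ) mod 2π = 3.531600 rad → L = 1.52·(1.260927 + 8.296595 + 3.531600) = 1.52·13.089123 = 19.895467 m
RLR: c = (6 − d² + 2cos(α−β) + 2d(sin α − sin β))/8 = -7.951928, |c| > 1 → infeasible
LRL: c = (6 − d² + 2cos(α−β) − 2d(sin α − sin β))/8 = -12.249981, |c| > 1 → infeasible
Shortest: RSR with L = 18.962155 m ≈ 18.9622 m
Convert RSR to answer units (arcs ×180/π): t = 0.788643·180/π = 45.1859°, p = ρ·p = 1.52·8.462590 = 12.8631 m, q = 3.223869·180/π = 184.7141°, L = 18.9622 m.

RSR: t = 45.1859°, p = 12.8631 m, q = 184.7141°, L = 18.9622 m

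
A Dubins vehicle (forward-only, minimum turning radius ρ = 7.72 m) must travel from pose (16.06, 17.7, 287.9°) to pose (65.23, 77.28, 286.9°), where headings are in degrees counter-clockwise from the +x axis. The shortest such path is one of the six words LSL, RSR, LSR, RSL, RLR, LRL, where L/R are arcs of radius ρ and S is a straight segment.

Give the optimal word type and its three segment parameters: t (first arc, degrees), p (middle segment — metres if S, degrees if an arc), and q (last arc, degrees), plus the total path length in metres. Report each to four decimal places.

LSR: t = 143.8023°, p = 62.9956 m, q = 144.8023°, L = 101.8820 m

Let ψ = atan2(Δy, Δx) = atan2(59.58, 49.17) = 50.4679° be the start→goal bearing.
Normalize: d = |goal − start| / ρ = 77.249371/7.72 = 10.006395, α = (θ_start − ψ) mod 360° = 237.4321° = 4.143971 rad, β = (θ_goal − ψ) mod 360° = 236.4321° = 4.126518 rad.
Common terms: sin α = -0.842754, cos α = -0.538299, sin β = -0.833231, cos β = -0.552925, cos(α−β) = 0.999848, d² = 100.127945. Work in radians in the unit-radius frame; every candidate has L = ρ·(t + p + q).
LSL: p² = 2 + d² − 2cos(α−β) + 2d(sin α − sin β) = 99.937668; p = √p² = 9.996883; φ = atan2(cos β − cos α, d + sin α − sin β) = -0.001463 rad; t = (φ − α) mod 2π = 2.137751 rad, q = (β − φ) mod 2π = 4.127981 rad → L = 7.72·(2.137751 + 9.996883 + 4.127981) = 7.72·16.262615 = 125.547387 m
RSR: p² = 2 + d² − 2cos(α−β) + 2d(sin β − sin α) = 100.318831; p = √p² = 10.015929; φ = atan2(cos α − cos β, d − sin α + sin β) = 0.001460 rad; t = (α − φ) mod 2π = 4.142511 rad, q = (φ − β) mod 2π = 2.158127 rad → L = 7.72·(4.142511 + 10.015929 + 2.158127) = 7.72·16.316567 = 125.963901 m
LSR: p² = d² − 2 + 2cos(α−β) + 2d(sin α + sin β) = 66.586509; p = √p² = 8.160056; φ = atan2(−cos α − cos β, d + sin α + sin β) − atan2(−2, p) = 0.370609 rad; t = (φ − α) mod 2π = 2.509823 rad, q = (φ − β) mod 2π = 2.527277 rad → L = 7.72·(2.509823 + 8.160056 + 2.527277) = 7.72·13.197156 = 101.882042 m
RSL: p² = d² − 2 + 2cos(α−β) − 2d(sin α + sin β) = 133.668771; p = √p² = 11.561521; φ = atan2(cos α + cos β, d − sin α − sin β) − atan2(2, p) = -0.264430 rad; t = (α − φ) mod 2π = 4.408401 rad, q = (β − φ) mod 2π = 4.390948 rad → L = 7.72·(4.408401 + 11.561521 + 4.390948) = 7.72·20.360870 = 157.185919 m
RLR: c = (6 − d² + 2cos(α−β) + 2d(sin α − sin β))/8 = -11.539854, |c| > 1 → infeasible
LRL: c = (6 − d² + 2cos(α−β) − 2d(sin α − sin β))/8 = -11.492209, |c| > 1 → infeasible
Shortest: LSR with L = 101.882042 m ≈ 101.8820 m
Convert LSR to answer units (arcs ×180/π): t = 2.509823·180/π = 143.8023°, p = ρ·p = 7.72·8.160056 = 62.9956 m, q = 2.527277·180/π = 144.8023°, L = 101.8820 m.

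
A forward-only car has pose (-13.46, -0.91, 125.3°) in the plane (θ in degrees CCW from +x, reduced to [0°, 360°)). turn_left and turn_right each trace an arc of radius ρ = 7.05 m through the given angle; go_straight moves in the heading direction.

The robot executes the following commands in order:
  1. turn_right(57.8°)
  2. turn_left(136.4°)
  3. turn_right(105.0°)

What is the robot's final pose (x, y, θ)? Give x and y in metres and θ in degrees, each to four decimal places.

set_pose: (x, y, θ) = (-13.4600, -0.9100, 125.3000°), ρ = 7.05
turn_right(57.8°): centre at ρ to the right, rotate −57.8° → (-14.2196, 5.8618, 67.5000°)
turn_left(136.4°): centre at ρ to the left, rotate +136.4° → (-23.5892, 15.0052, 203.9000°)
turn_right(105.0°): centre at ρ to the right, rotate −105.0° → (-33.4105, 20.3600, 98.9000°)

(-33.4105, 20.3600, 98.9000°)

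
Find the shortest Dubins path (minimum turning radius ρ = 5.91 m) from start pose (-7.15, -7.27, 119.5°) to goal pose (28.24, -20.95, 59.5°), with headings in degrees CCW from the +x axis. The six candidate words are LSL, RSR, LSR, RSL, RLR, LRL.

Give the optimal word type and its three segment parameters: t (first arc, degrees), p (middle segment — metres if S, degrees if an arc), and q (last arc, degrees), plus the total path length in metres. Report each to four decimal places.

Let ψ = atan2(Δy, Δx) = atan2(-13.68, 35.39) = -21.1340° be the start→goal bearing.
Normalize: d = |goal − start| / ρ = 37.941989/5.91 = 6.419964, α = (θ_start − ψ) mod 360° = 140.6340° = 2.454526 rad, β = (θ_goal − ψ) mod 360° = 80.6340° = 1.407329 rad.
Common terms: sin α = 0.634272, cos α = -0.773110, sin β = 0.986669, cos β = 0.162740, cos(α−β) = 0.500000, d² = 41.215941. Work in radians in the unit-radius frame; every candidate has L = ρ·(t + p + q).
LSL: p² = 2 + d² − 2cos(α−β) + 2d(sin α − sin β) = 37.691187; p = √p² = 6.139315; φ = atan2(cos β − cos α, d + sin α − sin β) = 0.153032 rad; t = (φ − α) mod 2π = 3.981691 rad, q = (β − φ) mod 2π = 1.254297 rad → L = 5.91·(3.981691 + 6.139315 + 1.254297) = 5.91·11.375303 = 67.228039 m
RSR: p² = 2 + d² − 2cos(α−β) + 2d(sin β − sin α) = 46.740694; p = √p² = 6.836717; φ = atan2(cos α − cos β, d − sin α + sin β) = -0.137317 rad; t = (α − φ) mod 2π = 2.591843 rad, q = (φ − β) mod 2π = 4.738539 rad → L = 5.91·(2.591843 + 6.836717 + 4.738539) = 5.91·14.167099 = 83.727558 m
LSR: p² = d² − 2 + 2cos(α−β) + 2d(sin α + sin β) = 61.028704; p = √p² = 7.812087; φ = atan2(−cos α − cos β, d + sin α + sin β) − atan2(−2, p) = 0.326393 rad; t = (φ − α) mod 2π = 4.155052 rad, q = (φ − β) mod 2π = 5.202250 rad → L = 5.91·(4.155052 + 7.812087 + 5.202250) = 5.91·17.169389 = 101.471088 m
RSL: p² = d² − 2 + 2cos(α−β) − 2d(sin α + sin β) = 19.403178; p = √p² = 4.404904; φ = atan2(cos α + cos β, d − sin α − sin β) − atan2(2, p) = -0.552715 rad; t = (α − φ) mod 2π = 3.007241 rad, q = (β − φ) mod 2π = 1.960044 rad → L = 5.91·(3.007241 + 4.404904 + 1.960044) = 5.91·9.372189 = 55.389638 m
RLR: c = (6 − d² + 2cos(α−β) + 2d(sin α − sin β))/8 = -4.842587, |c| > 1 → infeasible
LRL: c = (6 − d² + 2cos(α−β) − 2d(sin α − sin β))/8 = -3.711398, |c| > 1 → infeasible
Shortest: RSL with L = 55.389638 m ≈ 55.3896 m
Convert RSL to answer units (arcs ×180/π): t = 3.007241·180/π = 172.3022°, p = ρ·p = 5.91·4.404904 = 26.0330 m, q = 1.960044·180/π = 112.3022°, L = 55.3896 m.

RSL: t = 172.3022°, p = 26.0330 m, q = 112.3022°, L = 55.3896 m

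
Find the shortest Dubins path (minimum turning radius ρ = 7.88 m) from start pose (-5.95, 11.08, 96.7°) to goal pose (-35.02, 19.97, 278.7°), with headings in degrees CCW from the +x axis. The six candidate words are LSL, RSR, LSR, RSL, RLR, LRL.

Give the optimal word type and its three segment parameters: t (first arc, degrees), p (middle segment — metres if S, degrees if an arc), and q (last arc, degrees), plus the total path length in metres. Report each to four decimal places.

Let ψ = atan2(Δy, Δx) = atan2(8.89, -29.07) = 162.9957° be the start→goal bearing.
Normalize: d = |goal − start| / ρ = 30.398964/7.88 = 3.857737, α = (θ_start − ψ) mod 360° = 293.7043° = 5.126108 rad, β = (θ_goal − ψ) mod 360° = 115.7043° = 2.019422 rad.
Common terms: sin α = -0.915632, cos α = 0.402017, sin β = 0.901044, cos β = -0.433727, cos(α−β) = -0.999391, d² = 14.882131. Work in radians in the unit-radius frame; every candidate has L = ρ·(t + p + q).
LSL: p² = 2 + d² − 2cos(α−β) + 2d(sin α − sin β) = 4.864396; p = √p² = 2.205538; φ = atan2(cos β − cos α, d + sin α − sin β) = -0.388640 rad; t = (φ − α) mod 2π = 0.768438 rad, q = (β − φ) mod 2π = 2.408062 rad → L = 7.88·(0.768438 + 2.205538 + 2.408062) = 7.88·5.382037 = 42.410450 m
RSR: p² = 2 + d² − 2cos(α−β) + 2d(sin β − sin α) = 32.897430; p = √p² = 5.735628; φ = atan2(cos α − cos β, d − sin α + sin β) = 0.146232 rad; t = (α − φ) mod 2π = 4.979876 rad, q = (φ − β) mod 2π = 4.409995 rad → L = 7.88·(4.979876 + 5.735628 + 4.409995) = 7.88·15.125499 = 119.188936 m
LSR: p² = d² − 2 + 2cos(α−β) + 2d(sin α + sin β) = 10.770796; p = √p² = 3.281889; φ = atan2(−cos α − cos β, d + sin α + sin β) − atan2(−2, p) = 0.555557 rad; t = (φ − α) mod 2π = 1.712635 rad, q = (φ − β) mod 2π = 4.819321 rad → L = 7.88·(1.712635 + 3.281889 + 4.819321) = 7.88·9.813845 = 77.333096 m
RSL: p² = d² − 2 + 2cos(α−β) − 2d(sin α + sin β) = 10.995903; p = √p² = 3.316007; φ = atan2(cos α + cos β, d − sin α − sin β) − atan2(2, p) = -0.550910 rad; t = (α − φ) mod 2π = 5.677018 rad, q = (β − φ) mod 2π = 2.570332 rad → L = 7.88·(5.677018 + 3.316007 + 2.570332) = 7.88·11.563357 = 91.119253 m
RLR: c = (6 − d² + 2cos(α−β) + 2d(sin α − sin β))/8 = -3.112179, |c| > 1 → infeasible
LRL: c = (6 − d² + 2cos(α−β) − 2d(sin α − sin β))/8 = 0.391951; p = 2π − arccos c = 5.115140 rad; φ = atan2(cos β − cos α, d + sin α − sin β) = -0.388640 rad; t = (φ − α + p/2) mod 2π = 3.326008 rad, q = (β − α − t + p) mod 2π = 4.965632 rad → L = 7.88·(3.326008 + 5.115140 + 4.965632) = 7.88·13.406779 = 105.645417 m
Shortest: LSL with L = 42.410450 m ≈ 42.4104 m
Convert LSL to answer units (arcs ×180/π): t = 0.768438·180/π = 44.0282°, p = ρ·p = 7.88·2.205538 = 17.3796 m, q = 2.408062·180/π = 137.9718°, L = 42.4104 m.

LSL: t = 44.0282°, p = 17.3796 m, q = 137.9718°, L = 42.4104 m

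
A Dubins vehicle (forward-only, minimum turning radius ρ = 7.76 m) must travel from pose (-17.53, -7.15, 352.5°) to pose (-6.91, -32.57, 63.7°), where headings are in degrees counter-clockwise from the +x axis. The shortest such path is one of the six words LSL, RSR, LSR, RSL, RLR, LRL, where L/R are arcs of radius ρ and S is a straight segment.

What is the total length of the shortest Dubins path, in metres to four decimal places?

52.5689 m

Let ψ = atan2(Δy, Δx) = atan2(-25.42, 10.62) = -67.3257° be the start→goal bearing.
Normalize: d = |goal − start| / ρ = 27.549243/7.76 = 3.550160, α = (θ_start − ψ) mod 360° = 59.8257° = 1.044156 rad, β = (θ_goal − ψ) mod 360° = 131.0257° = 2.286831 rad.
Common terms: sin α = 0.864501, cos α = 0.502632, sin β = 0.754415, cos β = -0.656398, cos(α−β) = 0.322266, d² = 12.603637. Work in radians in the unit-radius frame; every candidate has L = ρ·(t + p + q).
LSL: p² = 2 + d² − 2cos(α−β) + 2d(sin α − sin β) = 14.740752; p = √p² = 3.839369; φ = atan2(cos β − cos α, d + sin α − sin β) = -0.306664 rad; t = (φ − α) mod 2π = 4.932365 rad, q = (β − φ) mod 2π = 2.593495 rad → L = 7.76·(4.932365 + 3.839369 + 2.593495) = 7.76·11.365228 = 88.194172 m
RSR: p² = 2 + d² − 2cos(α−β) + 2d(sin β − sin α) = 13.177461; p = √p² = 3.630077; φ = atan2(cos α − cos β, d − sin α + sin β) = 0.324975 rad; t = (α − φ) mod 2π = 0.719181 rad, q = (φ − β) mod 2π = 4.321330 rad → L = 7.76·(0.719181 + 3.630077 + 4.321330) = 7.76·8.670588 = 67.283764 m
LSR: p² = d² − 2 + 2cos(α−β) + 2d(sin α + sin β) = 22.742987; p = √p² = 4.768961; φ = atan2(−cos α − cos β, d + sin α + sin β) − atan2(−2, p) = 0.426838 rad; t = (φ − α) mod 2π = 5.665867 rad, q = (φ − β) mod 2π = 4.423193 rad → L = 7.76·(5.665867 + 4.768961 + 4.423193) = 7.76·14.858021 = 115.298244 m
RSL: p² = d² − 2 + 2cos(α−β) − 2d(sin α + sin β) = -0.246650 < 0 → infeasible
RLR: c = (6 − d² + 2cos(α−β) + 2d(sin α − sin β))/8 = -0.647183; p = 2π − arccos c = 4.008506 rad; φ = atan2(cos α − cos β, d − sin α + sin β) = 0.324975 rad; t = (α − φ + p/2) mod 2π = 2.723434 rad, q = (α − β − t + p) mod 2π = 0.042398 rad → L = 7.76·(2.723434 + 4.008506 + 0.042398) = 7.76·6.774338 = 52.568862 m
LRL: c = (6 − d² + 2cos(α−β) − 2d(sin α − sin β))/8 = -0.842594; p = 2π − arccos c = 3.710307 rad; φ = atan2(cos β − cos α, d + sin α − sin β) = -0.306664 rad; t = (φ − α + p/2) mod 2π = 0.504333 rad, q = (β − α − t + p) mod 2π = 4.448649 rad → L = 7.76·(0.504333 + 3.710307 + 4.448649) = 7.76·8.663289 = 67.227121 m
Shortest: RLR with L = 52.568862 m ≈ 52.5689 m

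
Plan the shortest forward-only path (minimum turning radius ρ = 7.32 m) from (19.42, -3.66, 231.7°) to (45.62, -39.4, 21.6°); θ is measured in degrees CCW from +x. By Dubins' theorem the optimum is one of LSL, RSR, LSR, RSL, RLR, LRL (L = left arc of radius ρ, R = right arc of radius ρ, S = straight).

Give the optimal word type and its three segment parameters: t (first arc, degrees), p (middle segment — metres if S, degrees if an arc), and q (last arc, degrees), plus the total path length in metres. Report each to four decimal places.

Let ψ = atan2(Δy, Δx) = atan2(-35.74, 26.20) = -53.7559° be the start→goal bearing.
Normalize: d = |goal − start| / ρ = 44.314643/7.32 = 6.053913, α = (θ_start − ψ) mod 360° = 285.4559° = 4.982145 rad, β = (θ_goal − ψ) mod 360° = 75.3559° = 1.315208 rad.
Common terms: sin α = -0.963836, cos α = 0.266496, sin β = 0.967515, cos β = 0.252814, cos(α−β) = -0.865151, d² = 36.649863. Work in radians in the unit-radius frame; every candidate has L = ρ·(t + p + q).
LSL: p² = 2 + d² − 2cos(α−β) + 2d(sin α − sin β) = 16.995707; p = √p² = 4.122585; φ = atan2(cos β − cos α, d + sin α − sin β) = -0.003319 rad; t = (φ − α) mod 2π = 1.297721 rad, q = (β − φ) mod 2π = 1.318527 rad → L = 7.32·(1.297721 + 4.122585 + 1.318527) = 7.32·6.738834 = 49.328261 m
RSR: p² = 2 + d² − 2cos(α−β) + 2d(sin β − sin α) = 63.764624; p = √p² = 7.985275; φ = atan2(cos α − cos β, d − sin α + sin β) = 0.001713 rad; t = (α − φ) mod 2π = 4.980432 rad, q = (φ − β) mod 2π = 4.969690 rad → L = 7.32·(4.980432 + 7.985275 + 4.969690) = 7.32·17.935398 = 131.287110 m
LSR: p² = d² − 2 + 2cos(α−β) + 2d(sin α + sin β) = 32.964104; p = √p² = 5.741437; φ = atan2(−cos α − cos β, d + sin α + sin β) − atan2(−2, p) = 0.249680 rad; t = (φ − α) mod 2π = 1.550720 rad, q = (φ − β) mod 2π = 5.217657 rad → L = 7.32·(1.550720 + 5.741437 + 5.217657) = 7.32·12.509814 = 91.571837 m
RSL: p² = d² − 2 + 2cos(α−β) − 2d(sin α + sin β) = 32.875016; p = √p² = 5.733674; φ = atan2(cos α + cos β, d − sin α − sin β) − atan2(2, p) = -0.249997 rad; t = (α − φ) mod 2π = 5.232142 rad, q = (β − φ) mod 2π = 1.565205 rad → L = 7.32·(5.232142 + 5.733674 + 1.565205) = 7.32·12.531021 = 91.727074 m
RLR: c = (6 − d² + 2cos(α−β) + 2d(sin α − sin β))/8 = -6.970578, |c| > 1 → infeasible
LRL: c = (6 − d² + 2cos(α−β) − 2d(sin α − sin β))/8 = -1.124463, |c| > 1 → infeasible
Shortest: LSL with L = 49.328261 m ≈ 49.3283 m
Convert LSL to answer units (arcs ×180/π): t = 1.297721·180/π = 74.3539°, p = ρ·p = 7.32·4.122585 = 30.1773 m, q = 1.318527·180/π = 75.5461°, L = 49.3283 m.

LSL: t = 74.3539°, p = 30.1773 m, q = 75.5461°, L = 49.3283 m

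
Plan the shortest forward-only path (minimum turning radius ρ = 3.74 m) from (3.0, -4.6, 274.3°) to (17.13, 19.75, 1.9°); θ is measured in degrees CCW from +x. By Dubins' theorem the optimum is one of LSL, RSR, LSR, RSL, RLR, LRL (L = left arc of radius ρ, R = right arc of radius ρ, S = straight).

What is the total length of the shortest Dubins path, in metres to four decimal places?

37.7740 m

Let ψ = atan2(Δy, Δx) = atan2(24.35, 14.13) = 59.8739° be the start→goal bearing.
Normalize: d = |goal − start| / ρ = 28.152787/3.74 = 7.527483, α = (θ_start − ψ) mod 360° = 214.4261° = 3.742441 rad, β = (θ_goal − ψ) mod 360° = 302.0261° = 5.271349 rad.
Common terms: sin α = -0.565342, cos α = -0.824856, sin β = -0.847807, cos β = 0.530305, cos(α−β) = 0.041876, d² = 56.663002. Work in radians in the unit-radius frame; every candidate has L = ρ·(t + p + q).
LSL: p² = 2 + d² − 2cos(α−β) + 2d(sin α − sin β) = 62.831749; p = √p² = 7.926648; φ = atan2(cos β − cos α, d + sin α − sin β) = 0.171807 rad; t = (φ − α) mod 2π = 2.712551 rad, q = (β − φ) mod 2π = 5.099542 rad → L = 3.74·(2.712551 + 7.926648 + 5.099542) = 3.74·15.738742 = 58.862894 m
RSR: p² = 2 + d² − 2cos(α−β) + 2d(sin β − sin α) = 54.326752; p = √p² = 7.370668; φ = atan2(cos α − cos β, d − sin α + sin β) = -0.184911 rad; t = (α − φ) mod 2π = 3.927351 rad, q = (φ − β) mod 2π = 0.826926 rad → L = 3.74·(3.927351 + 7.370668 + 0.826926) = 3.74·12.124945 = 45.347295 m
LSR: p² = d² − 2 + 2cos(α−β) + 2d(sin α + sin β) = 33.471839; p = √p² = 5.785485; φ = atan2(−cos α − cos β, d + sin α + sin β) − atan2(−2, p) = 0.380969 rad; t = (φ − α) mod 2π = 2.921714 rad, q = (φ − β) mod 2π = 1.392805 rad → L = 3.74·(2.921714 + 5.785485 + 1.392805) = 3.74·10.100004 = 37.774016 m
RSL: p² = d² − 2 + 2cos(α−β) − 2d(sin α + sin β) = 76.021666; p = √p² = 8.719040; φ = atan2(cos α + cos β, d − sin α − sin β) − atan2(2, p) = -0.258416 rad; t = (α − φ) mod 2π = 4.000856 rad, q = (β − φ) mod 2π = 5.529765 rad → L = 3.74·(4.000856 + 8.719040 + 5.529765) = 3.74·18.249662 = 68.253735 m
RLR: c = (6 − d² + 2cos(α−β) + 2d(sin α − sin β))/8 = -5.790844, |c| > 1 → infeasible
LRL: c = (6 − d² + 2cos(α−β) − 2d(sin α − sin β))/8 = -6.853969, |c| > 1 → infeasible
Shortest: LSR with L = 37.774016 m ≈ 37.7740 m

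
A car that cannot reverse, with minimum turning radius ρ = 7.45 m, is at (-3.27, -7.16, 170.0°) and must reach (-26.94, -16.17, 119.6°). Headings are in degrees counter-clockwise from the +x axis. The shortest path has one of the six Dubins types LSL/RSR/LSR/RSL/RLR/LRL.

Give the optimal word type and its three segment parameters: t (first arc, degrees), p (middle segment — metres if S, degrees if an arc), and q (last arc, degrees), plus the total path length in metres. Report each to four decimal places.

Let ψ = atan2(Δy, Δx) = atan2(-9.01, -23.67) = -159.1606° be the start→goal bearing.
Normalize: d = |goal − start| / ρ = 25.326843/7.45 = 3.399576, α = (θ_start − ψ) mod 360° = 329.1606° = 5.744937 rad, β = (θ_goal − ψ) mod 360° = 278.7606° = 4.865291 rad.
Common terms: sin α = -0.512633, cos α = 0.858608, sin β = -0.988333, cos β = 0.152307, cos(α−β) = 0.637424, d² = 11.557119. Work in radians in the unit-radius frame; every candidate has L = ρ·(t + p + q).
LSL: p² = 2 + d² − 2cos(α−β) + 2d(sin α − sin β) = 15.516631; p = √p² = 3.939116; φ = atan2(cos β − cos α, d + sin α − sin β) = -0.180279 rad; t = (φ − α) mod 2π = 0.357969 rad, q = (β − φ) mod 2π = 5.045570 rad → L = 7.45·(0.357969 + 3.939116 + 5.045570) = 7.45·9.342655 = 69.602779 m
RSR: p² = 2 + d² − 2cos(α−β) + 2d(sin β − sin α) = 9.047911; p = √p² = 3.007975; φ = atan2(cos α − cos β, d − sin α + sin β) = 0.237023 rad; t = (α − φ) mod 2π = 5.507914 rad, q = (φ − β) mod 2π = 1.654917 rad → L = 7.45·(5.507914 + 3.007975 + 1.654917) = 7.45·10.170806 = 75.772503 m
LSR: p² = d² − 2 + 2cos(α−β) + 2d(sin α + sin β) = 0.626670; p = √p² = 0.791625; φ = atan2(−cos α − cos β, d + sin α + sin β) − atan2(−2, p) = 0.704636 rad; t = (φ − α) mod 2π = 1.242884 rad, q = (φ − β) mod 2π = 2.122530 rad → L = 7.45·(1.242884 + 0.791625 + 2.122530) = 7.45·4.157039 = 30.969941 m
RSL: p² = d² − 2 + 2cos(α−β) − 2d(sin α + sin β) = 21.037264; p = √p² = 4.586640; φ = atan2(cos α + cos β, d − sin α − sin β) − atan2(2, p) = -0.207759 rad; t = (α − φ) mod 2π = 5.952696 rad, q = (β − φ) mod 2π = 5.073050 rad → L = 7.45·(5.952696 + 4.586640 + 5.073050) = 7.45·15.612386 = 116.312277 m
RLR: c = (6 − d² + 2cos(α−β) + 2d(sin α − sin β))/8 = -0.130989; p = 2π − arccos c = 4.581023 rad; φ = atan2(cos α − cos β, d − sin α + sin β) = 0.237023 rad; t = (α − φ + p/2) mod 2π = 1.515240 rad, q = (α − β − t + p) mod 2π = 3.945428 rad → L = 7.45·(1.515240 + 4.581023 + 3.945428) = 7.45·10.041691 = 74.810599 m
LRL: c = (6 − d² + 2cos(α−β) − 2d(sin α − sin β))/8 = -0.939579; p = 2π − arccos c = 3.490991 rad; φ = atan2(cos β − cos α, d + sin α − sin β) = -0.180279 rad; t = (φ − α + p/2) mod 2π = 2.103464 rad, q = (β − α − t + p) mod 2π = 0.507881 rad → L = 7.45·(2.103464 + 3.490991 + 0.507881) = 7.45·6.102336 = 45.462402 m
Shortest: LSR with L = 30.969941 m ≈ 30.9699 m
Convert LSR to answer units (arcs ×180/π): t = 1.242884·180/π = 71.2120°, p = ρ·p = 7.45·0.791625 = 5.8976 m, q = 2.122530·180/π = 121.6120°, L = 30.9699 m.

LSR: t = 71.2120°, p = 5.8976 m, q = 121.6120°, L = 30.9699 m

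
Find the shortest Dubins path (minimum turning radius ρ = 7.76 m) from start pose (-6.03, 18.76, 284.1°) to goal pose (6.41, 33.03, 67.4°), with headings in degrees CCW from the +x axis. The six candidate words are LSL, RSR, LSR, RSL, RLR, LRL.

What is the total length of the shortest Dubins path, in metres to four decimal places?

Let ψ = atan2(Δy, Δx) = atan2(14.27, 12.44) = 48.9194° be the start→goal bearing.
Normalize: d = |goal − start| / ρ = 18.931099/7.76 = 2.439575, α = (θ_start − ψ) mod 360° = 235.1806° = 4.104675 rad, β = (θ_goal − ψ) mod 360° = 18.4806° = 0.322547 rad.
Common terms: sin α = -0.820956, cos α = -0.570992, sin β = 0.316983, cos β = 0.948431, cos(α−β) = -0.801776, d² = 5.951524. Work in radians in the unit-radius frame; every candidate has L = ρ·(t + p + q).
LSL: p² = 2 + d² − 2cos(α−β) + 2d(sin α − sin β) = 4.002901; p = √p² = 2.000725; φ = atan2(cos β − cos α, d + sin α − sin β) = 0.862446 rad; t = (φ − α) mod 2π = 3.040956 rad, q = (β − φ) mod 2π = 5.743286 rad → L = 7.76·(3.040956 + 2.000725 + 5.743286) = 7.76·10.784967 = 83.691347 m
RSR: p² = 2 + d² − 2cos(α−β) + 2d(sin β − sin α) = 15.107249; p = √p² = 3.886805; φ = atan2(cos α − cos β, d − sin α + sin β) = -0.401629 rad; t = (α − φ) mod 2π = 4.506305 rad, q = (φ − β) mod 2π = 5.559009 rad → L = 7.76·(4.506305 + 3.886805 + 5.559009) = 7.76·13.952118 = 108.268438 m
LSR: p² = d² − 2 + 2cos(α−β) + 2d(sin α + sin β) = -0.110984 < 0 → infeasible
RSL: p² = d² − 2 + 2cos(α−β) − 2d(sin α + sin β) = 4.806930; p = √p² = 2.192471; φ = atan2(cos α + cos β, d − sin α − sin β) − atan2(2, p) = -0.611992 rad; t = (α − φ) mod 2π = 4.716667 rad, q = (β − φ) mod 2π = 0.934538 rad → L = 7.76·(4.716667 + 2.192471 + 0.934538) = 7.76·7.843677 = 60.866931 m
RLR: c = (6 − d² + 2cos(α−β) + 2d(sin α − sin β))/8 = -0.888406; p = 2π − arccos c = 3.618528 rad; φ = atan2(cos α − cos β, d − sin α + sin β) = -0.401629 rad; t = (α − φ + p/2) mod 2π = 0.032383 rad, q = (α − β − t + p) mod 2π = 1.085088 rad → L = 7.76·(0.032383 + 3.618528 + 1.085088) = 7.76·4.735998 = 36.751346 m
LRL: c = (6 − d² + 2cos(α−β) − 2d(sin α − sin β))/8 = 0.499637; p = 2π − arccos c = 5.235569 rad; φ = atan2(cos β − cos α, d + sin α − sin β) = 0.862446 rad; t = (φ − α + p/2) mod 2π = 5.658740 rad, q = (β − α − t + p) mod 2π = 2.077886 rad → L = 7.76·(5.658740 + 5.235569 + 2.077886) = 7.76·12.972195 = 100.664232 m
Shortest: RLR with L = 36.751346 m ≈ 36.7513 m

36.7513 m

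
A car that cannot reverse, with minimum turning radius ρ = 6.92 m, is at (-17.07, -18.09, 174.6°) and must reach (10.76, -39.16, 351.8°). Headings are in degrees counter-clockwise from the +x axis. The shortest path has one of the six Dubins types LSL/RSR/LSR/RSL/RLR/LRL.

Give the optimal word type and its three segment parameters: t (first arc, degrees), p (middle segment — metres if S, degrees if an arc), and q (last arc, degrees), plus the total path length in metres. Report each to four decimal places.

Let ψ = atan2(Δy, Δx) = atan2(-21.07, 27.83) = -37.1292° be the start→goal bearing.
Normalize: d = |goal − start| / ρ = 34.906358/6.92 = 5.044271, α = (θ_start − ψ) mod 360° = 211.7292° = 3.695372 rad, β = (θ_goal − ψ) mod 360° = 28.9292° = 0.504911 rad.
Common terms: sin α = -0.525906, cos α = -0.850543, sin β = 0.483729, cos β = 0.875218, cos(α−β) = -0.998806, d² = 25.444673. Work in radians in the unit-radius frame; every candidate has L = ρ·(t + p + q).
LSL: p² = 2 + d² − 2cos(α−β) + 2d(sin α − sin β) = 19.256540; p = √p² = 4.388227; φ = atan2(cos β − cos α, d + sin α − sin β) = 0.404186 rad; t = (φ − α) mod 2π = 2.991999 rad, q = (β − φ) mod 2π = 0.100724 rad → L = 6.92·(2.991999 + 4.388227 + 0.100724) = 6.92·7.480951 = 51.768180 m
RSR: p² = 2 + d² − 2cos(α−β) + 2d(sin β − sin α) = 39.628031; p = √p² = 6.295080; φ = atan2(cos α − cos β, d − sin α + sin β) = -0.277700 rad; t = (α − φ) mod 2π = 3.973072 rad, q = (φ − β) mod 2π = 5.500575 rad → L = 6.92·(3.973072 + 6.295080 + 5.500575) = 6.92·15.768727 = 109.119591 m
LSR: p² = d² − 2 + 2cos(α−β) + 2d(sin α + sin β) = 21.021560; p = √p² = 4.584927; φ = atan2(−cos α − cos β, d + sin α + sin β) − atan2(−2, p) = 0.406396 rad; t = (φ − α) mod 2π = 2.994209 rad, q = (φ − β) mod 2π = 6.184671 rad → L = 6.92·(2.994209 + 4.584927 + 6.184671) = 6.92·13.763807 = 95.245544 m
RSL: p² = d² − 2 + 2cos(α−β) − 2d(sin α + sin β) = 21.872562; p = √p² = 4.676811; φ = atan2(cos α + cos β, d − sin α − sin β) − atan2(2, p) = -0.399255 rad; t = (α − φ) mod 2π = 4.094627 rad, q = (β − φ) mod 2π = 0.904166 rad → L = 6.92·(4.094627 + 4.676811 + 0.904166) = 6.92·9.675604 = 66.955181 m
RLR: c = (6 − d² + 2cos(α−β) + 2d(sin α − sin β))/8 = -3.953504, |c| > 1 → infeasible
LRL: c = (6 − d² + 2cos(α−β) − 2d(sin α − sin β))/8 = -1.407068, |c| > 1 → infeasible
Shortest: LSL with L = 51.768180 m ≈ 51.7682 m
Convert LSL to answer units (arcs ×180/π): t = 2.991999·180/π = 171.4289°, p = ρ·p = 6.92·4.388227 = 30.3665 m, q = 0.100724·180/π = 5.7711°, L = 51.7682 m.

LSL: t = 171.4289°, p = 30.3665 m, q = 5.7711°, L = 51.7682 m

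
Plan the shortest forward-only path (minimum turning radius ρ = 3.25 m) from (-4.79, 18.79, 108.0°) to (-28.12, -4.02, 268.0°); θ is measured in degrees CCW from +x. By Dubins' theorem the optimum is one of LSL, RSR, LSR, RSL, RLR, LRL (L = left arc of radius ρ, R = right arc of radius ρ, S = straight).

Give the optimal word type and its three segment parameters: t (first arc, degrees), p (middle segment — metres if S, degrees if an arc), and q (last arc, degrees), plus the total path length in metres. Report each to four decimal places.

LSL: t = 124.2182°, p = 27.7334 m, q = 35.7818°, L = 36.8091 m

Let ψ = atan2(Δy, Δx) = atan2(-22.81, -23.33) = -135.6457° be the start→goal bearing.
Normalize: d = |goal − start| / ρ = 32.627979/3.25 = 10.039378, α = (θ_start − ψ) mod 360° = 243.6457° = 4.252420 rad, β = (θ_goal − ψ) mod 360° = 43.6457° = 0.761761 rad.
Common terms: sin α = -0.896066, cos α = -0.443921, sin β = 0.690197, cos β = 0.723622, cos(α−β) = -0.939693, d² = 100.789112. Work in radians in the unit-radius frame; every candidate has L = ρ·(t + p + q).
LSL: p² = 2 + d² − 2cos(α−β) + 2d(sin α − sin β) = 72.818309; p = √p² = 8.533364; φ = atan2(cos β − cos α, d + sin α − sin β) = 0.137251 rad; t = (φ − α) mod 2π = 2.168017 rad, q = (β − φ) mod 2π = 0.624510 rad → L = 3.25·(2.168017 + 8.533364 + 0.624510) = 3.25·11.325891 = 36.809147 m
RSR: p² = 2 + d² − 2cos(α−β) + 2d(sin β − sin α) = 136.518686; p = √p² = 11.684121; φ = atan2(cos α − cos β, d − sin α + sin β) = -0.100093 rad; t = (α − φ) mod 2π = 4.352512 rad, q = (φ − β) mod 2π = 5.421332 rad → L = 3.25·(4.352512 + 11.684121 + 5.421332) = 3.25·21.457965 = 69.738386 m
LSR: p² = d² − 2 + 2cos(α−β) + 2d(sin α + sin β) = 92.776130; p = √p² = 9.632037; φ = atan2(−cos α − cos β, d + sin α + sin β) − atan2(−2, p) = 0.176295 rad; t = (φ − α) mod 2π = 2.207061 rad, q = (φ − β) mod 2π = 5.697719 rad → L = 3.25·(2.207061 + 9.632037 + 5.697719) = 3.25·17.536817 = 56.994655 m
RSL: p² = d² − 2 + 2cos(α−β) − 2d(sin α + sin β) = 101.043325; p = √p² = 10.052031; φ = atan2(cos α + cos β, d − sin α − sin β) − atan2(2, p) = -0.169106 rad; t = (α − φ) mod 2π = 4.421526 rad, q = (β − φ) mod 2π = 0.930867 rad → L = 3.25·(4.421526 + 10.052031 + 0.930867) = 3.25·15.404424 = 50.064378 m
RLR: c = (6 − d² + 2cos(α−β) + 2d(sin α − sin β))/8 = -16.064836, |c| > 1 → infeasible
LRL: c = (6 − d² + 2cos(α−β) − 2d(sin α − sin β))/8 = -8.102289, |c| > 1 → infeasible
Shortest: LSL with L = 36.809147 m ≈ 36.8091 m
Convert LSL to answer units (arcs ×180/π): t = 2.168017·180/π = 124.2182°, p = ρ·p = 3.25·8.533364 = 27.7334 m, q = 0.624510·180/π = 35.7818°, L = 36.8091 m.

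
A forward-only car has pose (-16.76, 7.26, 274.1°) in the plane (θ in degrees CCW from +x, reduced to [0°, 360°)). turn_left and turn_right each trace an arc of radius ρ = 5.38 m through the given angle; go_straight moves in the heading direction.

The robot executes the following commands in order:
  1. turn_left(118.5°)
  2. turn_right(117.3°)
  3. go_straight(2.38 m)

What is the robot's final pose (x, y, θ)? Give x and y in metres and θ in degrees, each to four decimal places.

set_pose: (x, y, θ) = (-16.7600, 7.2600, 274.1000°), ρ = 5.38
turn_left(118.5°): centre at ρ to the left, rotate +118.5° → (-8.4952, 3.1123, 392.6000° ≡ 32.6000°)
turn_right(117.3°): centre at ρ to the right, rotate −117.3° → (-0.2396, -0.9232, -84.7000° ≡ 275.3000°)
go_straight(2.38): x += 2.38·cos θ, y += 2.38·sin θ → (-0.0198, -3.2930, 275.3000°)

(-0.0198, -3.2930, 275.3000°)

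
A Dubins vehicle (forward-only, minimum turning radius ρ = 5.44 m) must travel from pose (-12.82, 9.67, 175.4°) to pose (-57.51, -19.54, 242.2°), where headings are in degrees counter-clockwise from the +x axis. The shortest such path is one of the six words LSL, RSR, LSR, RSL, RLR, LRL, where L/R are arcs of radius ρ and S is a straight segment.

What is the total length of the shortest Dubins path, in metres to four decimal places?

Let ψ = atan2(Δy, Δx) = atan2(-29.21, -44.69) = -146.8308° be the start→goal bearing.
Normalize: d = |goal − start| / ρ = 53.389327/5.44 = 9.814214, α = (θ_start − ψ) mod 360° = 322.2308° = 5.623989 rad, β = (θ_goal − ψ) mod 360° = 29.0308° = 0.506683 rad.
Common terms: sin α = -0.612482, cos α = 0.790485, sin β = 0.485280, cos β = 0.874359, cos(α−β) = 0.393942, d² = 96.318805. Work in radians in the unit-radius frame; every candidate has L = ρ·(t + p + q).
LSL: p² = 2 + d² − 2cos(α−β) + 2d(sin α − sin β) = 75.983579; p = √p² = 8.716856; φ = atan2(cos β − cos α, d + sin α − sin β) = 0.009622 rad; t = (φ − α) mod 2π = 0.668819 rad, q = (β − φ) mod 2π = 0.497061 rad → L = 5.44·(0.668819 + 8.716856 + 0.497061) = 5.44·9.882736 = 53.762084 m
RSR: p² = 2 + d² − 2cos(α−β) + 2d(sin β − sin α) = 119.078264; p = √p² = 10.912299; φ = atan2(cos α − cos β, d − sin α + sin β) = -0.007686 rad; t = (α − φ) mod 2π = 5.631675 rad, q = (φ − β) mod 2π = 5.768816 rad → L = 5.44·(5.631675 + 10.912299 + 5.768816) = 5.44·22.312789 = 121.381574 m
LSR: p² = d² − 2 + 2cos(α−β) + 2d(sin α + sin β) = 92.609913; p = √p² = 9.623404; φ = atan2(−cos α − cos β, d + sin α + sin β) − atan2(−2, p) = 0.034709 rad; t = (φ − α) mod 2π = 0.693906 rad, q = (φ − β) mod 2π = 5.811211 rad → L = 5.44·(0.693906 + 9.623404 + 5.811211) = 5.44·16.128521 = 87.739155 m
RSL: p² = d² − 2 + 2cos(α−β) − 2d(sin α + sin β) = 97.603465; p = √p² = 9.879447; φ = atan2(cos α + cos β, d − sin α − sin β) − atan2(2, p) = -0.033815 rad; t = (α − φ) mod 2π = 5.657804 rad, q = (β − φ) mod 2π = 0.540499 rad → L = 5.44·(5.657804 + 9.879447 + 0.540499) = 5.44·16.077749 = 87.462956 m
RLR: c = (6 − d² + 2cos(α−β) + 2d(sin α − sin β))/8 = -13.884783, |c| > 1 → infeasible
LRL: c = (6 − d² + 2cos(α−β) − 2d(sin α − sin β))/8 = -8.497947, |c| > 1 → infeasible
Shortest: LSL with L = 53.762084 m ≈ 53.7621 m

53.7621 m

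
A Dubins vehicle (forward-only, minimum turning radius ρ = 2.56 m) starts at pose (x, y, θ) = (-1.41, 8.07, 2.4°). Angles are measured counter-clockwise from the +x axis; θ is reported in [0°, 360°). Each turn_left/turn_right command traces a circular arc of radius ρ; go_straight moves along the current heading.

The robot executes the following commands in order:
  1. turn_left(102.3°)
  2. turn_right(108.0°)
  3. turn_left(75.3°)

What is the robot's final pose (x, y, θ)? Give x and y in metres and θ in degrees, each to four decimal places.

set_pose: (x, y, θ) = (-1.4100, 8.0700, 2.4000°), ρ = 2.56
turn_left(102.3°): centre at ρ to the left, rotate +102.3° → (0.9590, 11.2774, 104.7000°)
turn_right(108.0°): centre at ρ to the right, rotate −108.0° → (3.5826, 14.4828, -3.3000° ≡ 356.7000°)
turn_left(75.3°): centre at ρ to the left, rotate +75.3° → (6.1646, 16.2474, 432.0000° ≡ 72.0000°)

(6.1646, 16.2474, 72.0000°)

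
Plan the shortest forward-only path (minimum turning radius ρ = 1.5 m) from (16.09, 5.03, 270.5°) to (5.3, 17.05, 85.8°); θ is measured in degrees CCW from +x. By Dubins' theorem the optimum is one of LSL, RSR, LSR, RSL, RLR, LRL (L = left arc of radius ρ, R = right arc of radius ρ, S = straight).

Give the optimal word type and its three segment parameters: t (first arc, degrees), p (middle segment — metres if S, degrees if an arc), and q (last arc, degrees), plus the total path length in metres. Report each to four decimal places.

RSR: t = 147.3278°, p = 14.2447 m, q = 37.3722°, L = 19.0801 m

Let ψ = atan2(Δy, Δx) = atan2(12.02, -10.79) = 131.9134° be the start→goal bearing.
Normalize: d = |goal − start| / ρ = 16.152539/1.5 = 10.768359, α = (θ_start − ψ) mod 360° = 138.5866° = 2.418793 rad, β = (θ_goal − ψ) mod 360° = 313.8866° = 5.478355 rad.
Common terms: sin α = 0.661487, cos α = -0.749957, sin β = -0.720713, cos β = 0.693233, cos(α−β) = -0.996637, d² = 115.957556. Work in radians in the unit-radius frame; every candidate has L = ρ·(t + p + q).
LSL: p² = 2 + d² − 2cos(α−β) + 2d(sin α − sin β) = 149.718887; p = √p² = 12.235967; φ = atan2(cos β − cos α, d + sin α − sin β) = 0.118222 rad; t = (φ − α) mod 2π = 3.982614 rad, q = (β − φ) mod 2π = 5.360133 rad → L = 1.5·(3.982614 + 12.235967 + 5.360133) = 1.5·21.578714 = 32.368072 m
RSR: p² = 2 + d² − 2cos(α−β) + 2d(sin β − sin α) = 90.182774; p = √p² = 9.496461; φ = atan2(cos α − cos β, d − sin α + sin β) = -0.152562 rad; t = (α − φ) mod 2π = 2.571355 rad, q = (φ − β) mod 2π = 0.652268 rad → L = 1.5·(2.571355 + 9.496461 + 0.652268) = 1.5·12.720084 = 19.080126 m
LSR: p² = d² − 2 + 2cos(α−β) + 2d(sin α + sin β) = 110.688747; p = √p² = 10.520872; φ = atan2(−cos α − cos β, d + sin α + sin β) − atan2(−2, p) = 0.193153 rad; t = (φ − α) mod 2π = 4.057546 rad, q = (φ − β) mod 2π = 0.997984 rad → L = 1.5·(4.057546 + 10.520872 + 0.997984) = 1.5·15.576402 = 23.364603 m
RSL: p² = d² − 2 + 2cos(α−β) − 2d(sin α + sin β) = 113.239814; p = √p² = 10.641420; φ = atan2(cos α + cos β, d − sin α − sin β) − atan2(2, p) = -0.191016 rad; t = (α − φ) mod 2π = 2.609809 rad, q = (β − φ) mod 2π = 5.669371 rad → L = 1.5·(2.609809 + 10.641420 + 5.669371) = 1.5·18.920600 = 28.380900 m
RLR: c = (6 − d² + 2cos(α−β) + 2d(sin α − sin β))/8 = -10.272847, |c| > 1 → infeasible
LRL: c = (6 − d² + 2cos(α−β) − 2d(sin α − sin β))/8 = -17.714861, |c| > 1 → infeasible
Shortest: RSR with L = 19.080126 m ≈ 19.0801 m
Convert RSR to answer units (arcs ×180/π): t = 2.571355·180/π = 147.3278°, p = ρ·p = 1.5·9.496461 = 14.2447 m, q = 0.652268·180/π = 37.3722°, L = 19.0801 m.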